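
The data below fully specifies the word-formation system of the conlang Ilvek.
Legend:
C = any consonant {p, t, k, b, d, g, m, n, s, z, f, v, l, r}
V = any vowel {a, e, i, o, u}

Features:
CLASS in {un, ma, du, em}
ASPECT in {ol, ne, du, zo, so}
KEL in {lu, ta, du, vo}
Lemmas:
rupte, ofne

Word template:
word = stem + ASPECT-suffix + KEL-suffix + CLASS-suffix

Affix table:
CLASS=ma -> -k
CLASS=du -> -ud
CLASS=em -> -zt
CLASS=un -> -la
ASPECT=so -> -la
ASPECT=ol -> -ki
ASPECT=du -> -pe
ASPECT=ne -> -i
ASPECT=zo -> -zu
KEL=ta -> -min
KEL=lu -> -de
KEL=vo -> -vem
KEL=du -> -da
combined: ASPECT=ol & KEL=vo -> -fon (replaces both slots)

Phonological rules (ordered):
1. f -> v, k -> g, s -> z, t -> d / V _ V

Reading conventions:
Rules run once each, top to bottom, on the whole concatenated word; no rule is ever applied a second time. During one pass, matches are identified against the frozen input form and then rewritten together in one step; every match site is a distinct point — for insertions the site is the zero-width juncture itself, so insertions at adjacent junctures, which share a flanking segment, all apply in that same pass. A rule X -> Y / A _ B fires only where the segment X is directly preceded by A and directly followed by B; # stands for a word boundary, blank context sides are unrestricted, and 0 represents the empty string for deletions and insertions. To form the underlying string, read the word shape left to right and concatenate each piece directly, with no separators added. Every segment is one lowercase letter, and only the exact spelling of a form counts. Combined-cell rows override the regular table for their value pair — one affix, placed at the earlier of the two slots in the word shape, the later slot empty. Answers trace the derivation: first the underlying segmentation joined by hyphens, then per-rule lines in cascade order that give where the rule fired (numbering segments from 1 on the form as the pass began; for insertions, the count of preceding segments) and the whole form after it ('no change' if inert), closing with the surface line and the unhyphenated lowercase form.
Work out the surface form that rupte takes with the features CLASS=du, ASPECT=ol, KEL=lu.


underlying: rupte-ki-de-ud
1. f -> v, k -> g, s -> z, t -> d / V _ V: fires at position(s) 6: ruptegideud
surface: ruptegideud


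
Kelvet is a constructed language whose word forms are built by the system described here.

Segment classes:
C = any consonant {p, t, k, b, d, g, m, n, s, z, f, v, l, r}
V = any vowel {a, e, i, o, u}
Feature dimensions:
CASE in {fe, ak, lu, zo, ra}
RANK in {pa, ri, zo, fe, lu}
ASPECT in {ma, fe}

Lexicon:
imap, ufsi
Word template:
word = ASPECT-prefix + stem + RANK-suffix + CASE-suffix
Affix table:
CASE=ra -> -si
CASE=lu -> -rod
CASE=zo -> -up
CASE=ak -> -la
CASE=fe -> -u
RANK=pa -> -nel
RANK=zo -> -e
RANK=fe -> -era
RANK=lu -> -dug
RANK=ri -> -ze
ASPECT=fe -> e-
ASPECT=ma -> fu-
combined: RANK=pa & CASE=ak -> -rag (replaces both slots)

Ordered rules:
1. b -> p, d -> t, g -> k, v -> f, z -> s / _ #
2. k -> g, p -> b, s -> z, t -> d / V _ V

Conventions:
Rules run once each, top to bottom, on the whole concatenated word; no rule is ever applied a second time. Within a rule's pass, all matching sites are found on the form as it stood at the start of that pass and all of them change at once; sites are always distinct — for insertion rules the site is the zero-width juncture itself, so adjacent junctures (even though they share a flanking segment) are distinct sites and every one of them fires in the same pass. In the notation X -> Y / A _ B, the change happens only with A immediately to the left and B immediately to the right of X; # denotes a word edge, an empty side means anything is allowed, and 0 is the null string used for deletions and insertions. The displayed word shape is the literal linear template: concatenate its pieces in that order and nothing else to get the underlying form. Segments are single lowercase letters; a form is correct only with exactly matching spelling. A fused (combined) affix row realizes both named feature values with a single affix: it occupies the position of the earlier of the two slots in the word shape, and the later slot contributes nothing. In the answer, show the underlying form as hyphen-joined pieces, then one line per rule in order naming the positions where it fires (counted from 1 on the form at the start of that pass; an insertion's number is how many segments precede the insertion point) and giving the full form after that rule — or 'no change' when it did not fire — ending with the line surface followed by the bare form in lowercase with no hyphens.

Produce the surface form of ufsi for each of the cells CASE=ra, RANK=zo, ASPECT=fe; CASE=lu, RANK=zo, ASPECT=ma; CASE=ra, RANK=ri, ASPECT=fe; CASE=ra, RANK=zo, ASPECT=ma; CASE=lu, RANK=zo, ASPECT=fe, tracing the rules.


cell CASE=ra, RANK=zo, ASPECT=fe:
underlying: e-ufsi-e-si
1. b -> p, d -> t, g -> k, v -> f, z -> s / _ #: no change
2. k -> g, p -> b, s -> z, t -> d / V _ V: fires at position(s) 7: eufsiezi
surface: eufsiezi

cell CASE=lu, RANK=zo, ASPECT=ma:
underlying: fu-ufsi-e-rod
1. b -> p, d -> t, g -> k, v -> f, z -> s / _ #: fires at position(s) 10: fuufsierot
2. k -> g, p -> b, s -> z, t -> d / V _ V: no change
surface: fuufsierot

cell CASE=ra, RANK=ri, ASPECT=fe:
underlying: e-ufsi-ze-si
1. b -> p, d -> t, g -> k, v -> f, z -> s / _ #: no change
2. k -> g, p -> b, s -> z, t -> d / V _ V: fires at position(s) 8: eufsizezi
surface: eufsizezi

cell CASE=ra, RANK=zo, ASPECT=ma:
underlying: fu-ufsi-e-si
1. b -> p, d -> t, g -> k, v -> f, z -> s / _ #: no change
2. k -> g, p -> b, s -> z, t -> d / V _ V: fires at position(s) 8: fuufsiezi
surface: fuufsiezi

cell CASE=lu, RANK=zo, ASPECT=fe:
underlying: e-ufsi-e-rod
1. b -> p, d -> t, g -> k, v -> f, z -> s / _ #: fires at position(s) 9: eufsierot
2. k -> g, p -> b, s -> z, t -> d / V _ V: no change
surface: eufsierot


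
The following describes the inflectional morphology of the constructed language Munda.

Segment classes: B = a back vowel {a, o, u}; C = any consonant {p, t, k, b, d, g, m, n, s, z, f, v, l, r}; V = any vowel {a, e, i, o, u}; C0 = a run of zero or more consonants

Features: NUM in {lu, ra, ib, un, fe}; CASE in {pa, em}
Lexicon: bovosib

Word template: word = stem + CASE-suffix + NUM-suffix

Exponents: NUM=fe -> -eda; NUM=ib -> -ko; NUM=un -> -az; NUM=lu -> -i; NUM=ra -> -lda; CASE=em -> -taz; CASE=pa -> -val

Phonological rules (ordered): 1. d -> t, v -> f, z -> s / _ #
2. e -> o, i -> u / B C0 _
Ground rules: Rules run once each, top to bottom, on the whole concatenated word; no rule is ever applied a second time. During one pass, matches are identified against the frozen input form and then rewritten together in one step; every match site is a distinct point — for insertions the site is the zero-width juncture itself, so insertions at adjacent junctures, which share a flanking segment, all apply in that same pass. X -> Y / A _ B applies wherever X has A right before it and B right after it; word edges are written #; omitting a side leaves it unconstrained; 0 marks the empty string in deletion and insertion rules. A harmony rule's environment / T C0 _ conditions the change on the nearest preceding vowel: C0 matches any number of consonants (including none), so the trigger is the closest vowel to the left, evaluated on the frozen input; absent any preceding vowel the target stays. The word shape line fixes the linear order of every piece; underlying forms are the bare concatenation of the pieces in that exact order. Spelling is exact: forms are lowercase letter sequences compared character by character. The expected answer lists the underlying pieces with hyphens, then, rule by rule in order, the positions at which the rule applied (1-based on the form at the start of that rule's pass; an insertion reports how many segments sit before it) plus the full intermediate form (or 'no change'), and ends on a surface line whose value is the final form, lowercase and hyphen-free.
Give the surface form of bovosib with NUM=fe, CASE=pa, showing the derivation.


underlying: bovosib-val-eda
1. d -> t, v -> f, z -> s / _ #: no change
2. e -> o, i -> u / B C0 _: fires at position(s) 6, 11: bovosubvaloda
surface: bovosubvaloda


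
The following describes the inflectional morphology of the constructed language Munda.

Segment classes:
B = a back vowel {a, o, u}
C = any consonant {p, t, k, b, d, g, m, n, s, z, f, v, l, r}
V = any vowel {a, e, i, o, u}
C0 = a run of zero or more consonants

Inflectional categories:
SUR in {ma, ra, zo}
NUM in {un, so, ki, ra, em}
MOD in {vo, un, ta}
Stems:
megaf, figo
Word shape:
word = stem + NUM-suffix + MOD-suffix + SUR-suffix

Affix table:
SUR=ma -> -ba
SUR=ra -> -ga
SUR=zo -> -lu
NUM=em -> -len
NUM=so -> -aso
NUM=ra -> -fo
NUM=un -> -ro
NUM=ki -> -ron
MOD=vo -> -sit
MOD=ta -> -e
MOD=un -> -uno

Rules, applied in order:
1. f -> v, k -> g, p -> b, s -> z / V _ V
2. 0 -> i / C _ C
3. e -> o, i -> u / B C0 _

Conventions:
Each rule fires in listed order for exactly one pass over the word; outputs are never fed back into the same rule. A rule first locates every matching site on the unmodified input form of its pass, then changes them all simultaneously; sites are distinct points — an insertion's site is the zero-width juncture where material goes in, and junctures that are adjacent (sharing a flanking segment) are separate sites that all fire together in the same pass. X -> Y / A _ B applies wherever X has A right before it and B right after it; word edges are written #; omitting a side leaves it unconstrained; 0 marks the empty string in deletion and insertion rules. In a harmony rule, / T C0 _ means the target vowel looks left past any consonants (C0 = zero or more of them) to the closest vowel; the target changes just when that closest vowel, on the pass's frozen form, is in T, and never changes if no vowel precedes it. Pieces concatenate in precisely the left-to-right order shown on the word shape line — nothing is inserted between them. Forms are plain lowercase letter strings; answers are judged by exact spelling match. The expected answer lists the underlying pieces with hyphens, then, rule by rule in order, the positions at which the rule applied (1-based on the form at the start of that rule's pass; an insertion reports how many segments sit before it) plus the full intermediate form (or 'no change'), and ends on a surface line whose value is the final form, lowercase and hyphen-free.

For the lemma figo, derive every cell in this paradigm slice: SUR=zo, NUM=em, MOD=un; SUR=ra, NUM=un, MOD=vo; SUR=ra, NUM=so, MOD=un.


cell SUR=zo, NUM=em, MOD=un:
underlying: figo-len-uno-lu
1. f -> v, k -> g, p -> b, s -> z / V _ V: no change
2. 0 -> i / C _ C: no change
3. e -> o, i -> u / B C0 _: fires at position(s) 6: figolonunolu
surface: figolonunolu

cell SUR=ra, NUM=un, MOD=vo:
underlying: figo-ro-sit-ga
1. f -> v, k -> g, p -> b, s -> z / V _ V: fires at position(s) 7: figorozitga
2. 0 -> i / C _ C: inserts after position(s) 9: figorozitiga
3. e -> o, i -> u / B C0 _: fires at position(s) 8: figorozutiga
surface: figorozutiga

cell SUR=ra, NUM=so, MOD=un:
underlying: figo-aso-uno-ga
1. f -> v, k -> g, p -> b, s -> z / V _ V: fires at position(s) 6: figoazounoga
2. 0 -> i / C _ C: no change
3. e -> o, i -> u / B C0 _: no change
surface: figoazounoga


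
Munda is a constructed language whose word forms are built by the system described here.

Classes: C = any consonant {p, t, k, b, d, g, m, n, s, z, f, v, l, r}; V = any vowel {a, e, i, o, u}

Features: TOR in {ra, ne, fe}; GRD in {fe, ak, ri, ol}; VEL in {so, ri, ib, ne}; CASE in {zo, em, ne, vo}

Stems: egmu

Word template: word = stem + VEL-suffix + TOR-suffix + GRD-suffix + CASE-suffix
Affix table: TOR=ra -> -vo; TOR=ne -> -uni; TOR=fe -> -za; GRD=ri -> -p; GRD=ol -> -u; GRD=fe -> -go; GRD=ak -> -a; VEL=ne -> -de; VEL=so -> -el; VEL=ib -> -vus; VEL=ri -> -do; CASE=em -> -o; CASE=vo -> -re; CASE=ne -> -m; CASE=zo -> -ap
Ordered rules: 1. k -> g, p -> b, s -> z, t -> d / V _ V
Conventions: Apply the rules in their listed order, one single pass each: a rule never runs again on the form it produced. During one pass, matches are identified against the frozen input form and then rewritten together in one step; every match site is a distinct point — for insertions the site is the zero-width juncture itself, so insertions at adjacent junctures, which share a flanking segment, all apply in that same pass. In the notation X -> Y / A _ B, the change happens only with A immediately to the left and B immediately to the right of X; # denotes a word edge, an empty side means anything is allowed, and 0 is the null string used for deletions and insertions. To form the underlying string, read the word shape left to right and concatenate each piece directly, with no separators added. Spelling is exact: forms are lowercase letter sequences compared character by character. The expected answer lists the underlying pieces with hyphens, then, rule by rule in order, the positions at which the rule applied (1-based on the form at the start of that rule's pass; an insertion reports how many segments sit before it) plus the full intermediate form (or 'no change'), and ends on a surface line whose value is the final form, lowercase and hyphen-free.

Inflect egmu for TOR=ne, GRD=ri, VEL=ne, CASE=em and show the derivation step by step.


underlying: egmu-de-uni-p-o
1. k -> g, p -> b, s -> z, t -> d / V _ V: fires at position(s) 10: egmudeunibo
surface: egmudeunibo


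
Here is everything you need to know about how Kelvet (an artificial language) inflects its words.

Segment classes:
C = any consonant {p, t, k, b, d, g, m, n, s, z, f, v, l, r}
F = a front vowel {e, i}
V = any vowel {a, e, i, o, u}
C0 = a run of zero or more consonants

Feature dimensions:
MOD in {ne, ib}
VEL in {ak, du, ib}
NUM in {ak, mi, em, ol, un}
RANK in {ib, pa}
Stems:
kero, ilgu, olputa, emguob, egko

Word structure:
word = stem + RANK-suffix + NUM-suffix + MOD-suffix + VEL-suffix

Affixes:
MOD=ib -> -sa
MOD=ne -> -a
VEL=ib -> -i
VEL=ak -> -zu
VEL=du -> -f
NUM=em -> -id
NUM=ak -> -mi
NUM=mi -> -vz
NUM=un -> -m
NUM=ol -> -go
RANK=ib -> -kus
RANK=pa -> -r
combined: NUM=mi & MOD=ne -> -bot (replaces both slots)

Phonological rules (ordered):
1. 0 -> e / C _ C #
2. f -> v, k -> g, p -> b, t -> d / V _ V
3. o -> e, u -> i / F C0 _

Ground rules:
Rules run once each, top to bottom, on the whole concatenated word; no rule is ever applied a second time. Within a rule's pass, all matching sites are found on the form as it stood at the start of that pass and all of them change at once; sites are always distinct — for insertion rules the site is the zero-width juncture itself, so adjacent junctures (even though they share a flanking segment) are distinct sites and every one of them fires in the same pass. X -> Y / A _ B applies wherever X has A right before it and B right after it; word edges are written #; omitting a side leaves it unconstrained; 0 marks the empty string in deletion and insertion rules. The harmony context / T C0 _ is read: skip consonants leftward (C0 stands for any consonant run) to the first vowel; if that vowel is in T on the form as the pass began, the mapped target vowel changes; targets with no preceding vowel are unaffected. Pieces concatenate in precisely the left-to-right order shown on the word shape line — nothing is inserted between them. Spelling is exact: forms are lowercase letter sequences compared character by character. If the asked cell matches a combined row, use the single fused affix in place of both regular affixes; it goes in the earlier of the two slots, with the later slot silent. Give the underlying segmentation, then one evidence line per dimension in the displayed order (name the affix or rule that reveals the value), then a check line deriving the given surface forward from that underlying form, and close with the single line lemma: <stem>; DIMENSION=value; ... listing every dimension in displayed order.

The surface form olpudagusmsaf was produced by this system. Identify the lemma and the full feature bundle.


underlying: olputa-kus-m-sa-f
MOD=ib - signalled by the affix -sa
VEL=du - signalled by the affix -f
NUM=un - signalled by the affix -m
RANK=ib - signalled by the affix -kus
check: olputakusmsaf -> olputakusmsaf -> olpudagusmsaf -> olpudagusmsaf
lemma: olputa; MOD=ib; VEL=du; NUM=un; RANK=ib


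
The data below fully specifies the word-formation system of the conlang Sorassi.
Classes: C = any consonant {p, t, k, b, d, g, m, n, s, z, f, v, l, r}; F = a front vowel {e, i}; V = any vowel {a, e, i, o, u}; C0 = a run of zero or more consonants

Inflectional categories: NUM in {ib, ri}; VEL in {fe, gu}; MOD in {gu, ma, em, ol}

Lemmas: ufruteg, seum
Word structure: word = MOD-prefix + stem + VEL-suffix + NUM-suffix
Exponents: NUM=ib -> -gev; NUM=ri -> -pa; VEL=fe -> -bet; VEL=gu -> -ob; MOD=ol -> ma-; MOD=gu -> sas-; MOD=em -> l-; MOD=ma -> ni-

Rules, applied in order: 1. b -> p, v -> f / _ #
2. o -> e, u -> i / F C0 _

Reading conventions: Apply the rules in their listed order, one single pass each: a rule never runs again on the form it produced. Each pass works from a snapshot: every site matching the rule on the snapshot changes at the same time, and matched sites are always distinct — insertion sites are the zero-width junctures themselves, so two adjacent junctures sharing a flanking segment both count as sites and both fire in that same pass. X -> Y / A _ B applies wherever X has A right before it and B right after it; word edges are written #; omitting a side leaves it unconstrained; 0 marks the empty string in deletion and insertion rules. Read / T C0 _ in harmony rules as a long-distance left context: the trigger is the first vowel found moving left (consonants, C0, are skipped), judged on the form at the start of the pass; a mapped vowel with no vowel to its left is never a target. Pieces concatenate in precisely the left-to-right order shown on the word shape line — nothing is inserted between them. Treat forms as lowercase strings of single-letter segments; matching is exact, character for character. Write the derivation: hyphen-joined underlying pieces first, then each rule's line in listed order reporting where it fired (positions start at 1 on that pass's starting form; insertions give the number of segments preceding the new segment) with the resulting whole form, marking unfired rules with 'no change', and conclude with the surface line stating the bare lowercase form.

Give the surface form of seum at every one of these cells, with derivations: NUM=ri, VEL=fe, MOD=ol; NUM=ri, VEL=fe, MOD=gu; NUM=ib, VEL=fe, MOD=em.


cell NUM=ri, VEL=fe, MOD=ol:
underlying: ma-seum-bet-pa
1. b -> p, v -> f / _ #: no change
2. o -> e, u -> i / F C0 _: fires at position(s) 5: maseimbetpa
surface: maseimbetpa

cell NUM=ri, VEL=fe, MOD=gu:
underlying: sas-seum-bet-pa
1. b -> p, v -> f / _ #: no change
2. o -> e, u -> i / F C0 _: fires at position(s) 6: sasseimbetpa
surface: sasseimbetpa

cell NUM=ib, VEL=fe, MOD=em:
underlying: l-seum-bet-gev
1. b -> p, v -> f / _ #: fires at position(s) 11: lseumbetgef
2. o -> e, u -> i / F C0 _: fires at position(s) 4: lseimbetgef
surface: lseimbetgef


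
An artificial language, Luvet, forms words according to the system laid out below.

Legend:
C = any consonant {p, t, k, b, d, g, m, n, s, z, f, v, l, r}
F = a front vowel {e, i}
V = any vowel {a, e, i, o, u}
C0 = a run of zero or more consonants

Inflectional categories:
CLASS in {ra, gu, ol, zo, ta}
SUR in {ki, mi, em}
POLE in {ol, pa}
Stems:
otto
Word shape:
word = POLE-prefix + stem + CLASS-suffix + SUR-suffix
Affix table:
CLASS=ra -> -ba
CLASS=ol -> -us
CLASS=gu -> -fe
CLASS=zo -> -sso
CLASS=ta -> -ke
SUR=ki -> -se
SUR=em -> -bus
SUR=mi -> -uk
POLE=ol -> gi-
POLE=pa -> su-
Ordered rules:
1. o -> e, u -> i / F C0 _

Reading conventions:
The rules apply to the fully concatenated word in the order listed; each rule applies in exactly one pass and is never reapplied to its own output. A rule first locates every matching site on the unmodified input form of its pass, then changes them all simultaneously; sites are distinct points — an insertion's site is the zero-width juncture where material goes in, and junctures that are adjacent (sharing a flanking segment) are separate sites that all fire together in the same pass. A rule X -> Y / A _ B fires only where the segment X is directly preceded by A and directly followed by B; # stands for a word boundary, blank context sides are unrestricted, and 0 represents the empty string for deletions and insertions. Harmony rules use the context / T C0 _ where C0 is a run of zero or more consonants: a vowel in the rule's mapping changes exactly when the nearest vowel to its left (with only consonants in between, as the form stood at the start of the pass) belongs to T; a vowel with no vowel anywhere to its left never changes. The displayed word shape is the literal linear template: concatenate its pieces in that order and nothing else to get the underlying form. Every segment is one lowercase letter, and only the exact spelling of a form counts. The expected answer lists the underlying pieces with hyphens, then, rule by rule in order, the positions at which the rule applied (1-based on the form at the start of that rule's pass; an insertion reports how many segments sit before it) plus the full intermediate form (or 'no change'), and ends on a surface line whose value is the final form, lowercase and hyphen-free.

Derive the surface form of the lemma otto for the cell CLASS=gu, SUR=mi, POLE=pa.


underlying: su-otto-fe-uk
1. o -> e, u -> i / F C0 _: fires at position(s) 9: suottofeik
surface: suottofeik


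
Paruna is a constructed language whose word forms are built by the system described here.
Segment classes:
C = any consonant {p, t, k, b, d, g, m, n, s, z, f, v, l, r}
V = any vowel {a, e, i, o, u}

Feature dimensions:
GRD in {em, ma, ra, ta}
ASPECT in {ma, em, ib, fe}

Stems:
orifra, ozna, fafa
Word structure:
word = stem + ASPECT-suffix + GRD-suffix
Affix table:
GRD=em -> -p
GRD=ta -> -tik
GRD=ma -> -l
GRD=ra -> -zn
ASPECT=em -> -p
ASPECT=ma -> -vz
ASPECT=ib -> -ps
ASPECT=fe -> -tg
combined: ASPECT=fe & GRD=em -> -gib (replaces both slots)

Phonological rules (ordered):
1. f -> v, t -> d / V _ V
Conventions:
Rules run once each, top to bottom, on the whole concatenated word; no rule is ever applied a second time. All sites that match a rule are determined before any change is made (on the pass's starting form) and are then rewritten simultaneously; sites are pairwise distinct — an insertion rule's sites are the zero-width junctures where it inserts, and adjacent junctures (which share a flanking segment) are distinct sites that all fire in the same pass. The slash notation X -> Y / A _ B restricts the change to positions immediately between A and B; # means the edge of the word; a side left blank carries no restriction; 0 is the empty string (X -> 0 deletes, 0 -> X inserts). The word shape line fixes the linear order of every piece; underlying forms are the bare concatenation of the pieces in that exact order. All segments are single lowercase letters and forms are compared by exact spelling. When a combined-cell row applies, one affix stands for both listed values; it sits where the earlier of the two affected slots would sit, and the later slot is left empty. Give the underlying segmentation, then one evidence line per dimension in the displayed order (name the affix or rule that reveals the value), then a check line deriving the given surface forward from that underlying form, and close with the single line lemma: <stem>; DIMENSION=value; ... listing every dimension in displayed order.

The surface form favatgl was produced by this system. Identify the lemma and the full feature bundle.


underlying: fafa-tg-l
GRD=ma - signalled by the affix -l
ASPECT=fe - signalled by the affix -tg
check: fafatgl -> favatgl
lemma: fafa; GRD=ma; ASPECT=fe


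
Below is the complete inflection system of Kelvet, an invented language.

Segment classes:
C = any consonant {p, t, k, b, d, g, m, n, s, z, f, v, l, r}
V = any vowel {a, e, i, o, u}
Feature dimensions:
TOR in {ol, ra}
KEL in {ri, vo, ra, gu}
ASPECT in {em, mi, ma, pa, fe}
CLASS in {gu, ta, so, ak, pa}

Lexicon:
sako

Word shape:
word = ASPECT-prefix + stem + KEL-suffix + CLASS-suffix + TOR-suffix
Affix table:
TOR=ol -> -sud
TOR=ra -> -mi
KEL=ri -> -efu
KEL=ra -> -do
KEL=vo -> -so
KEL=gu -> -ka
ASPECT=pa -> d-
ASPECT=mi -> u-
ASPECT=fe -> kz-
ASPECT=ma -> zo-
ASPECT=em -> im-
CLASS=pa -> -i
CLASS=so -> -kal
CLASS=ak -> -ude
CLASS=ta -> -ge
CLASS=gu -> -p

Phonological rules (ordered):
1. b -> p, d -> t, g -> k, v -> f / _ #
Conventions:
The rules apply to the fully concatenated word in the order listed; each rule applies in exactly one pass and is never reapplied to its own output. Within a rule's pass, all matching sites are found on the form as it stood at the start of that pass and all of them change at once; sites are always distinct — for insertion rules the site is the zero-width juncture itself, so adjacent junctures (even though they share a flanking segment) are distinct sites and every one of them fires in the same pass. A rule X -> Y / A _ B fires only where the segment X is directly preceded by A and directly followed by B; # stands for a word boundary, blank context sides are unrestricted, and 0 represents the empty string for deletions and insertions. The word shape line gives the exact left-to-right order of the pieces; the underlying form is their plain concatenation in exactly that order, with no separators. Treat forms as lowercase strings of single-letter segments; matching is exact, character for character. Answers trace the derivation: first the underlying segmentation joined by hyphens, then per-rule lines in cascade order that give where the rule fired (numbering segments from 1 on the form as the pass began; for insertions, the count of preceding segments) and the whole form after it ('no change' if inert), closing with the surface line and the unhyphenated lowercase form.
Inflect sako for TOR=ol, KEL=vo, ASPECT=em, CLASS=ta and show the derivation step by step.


underlying: im-sako-so-ge-sud
1. b -> p, d -> t, g -> k, v -> f / _ #: fires at position(s) 13: imsakosogesut
surface: imsakosogesut


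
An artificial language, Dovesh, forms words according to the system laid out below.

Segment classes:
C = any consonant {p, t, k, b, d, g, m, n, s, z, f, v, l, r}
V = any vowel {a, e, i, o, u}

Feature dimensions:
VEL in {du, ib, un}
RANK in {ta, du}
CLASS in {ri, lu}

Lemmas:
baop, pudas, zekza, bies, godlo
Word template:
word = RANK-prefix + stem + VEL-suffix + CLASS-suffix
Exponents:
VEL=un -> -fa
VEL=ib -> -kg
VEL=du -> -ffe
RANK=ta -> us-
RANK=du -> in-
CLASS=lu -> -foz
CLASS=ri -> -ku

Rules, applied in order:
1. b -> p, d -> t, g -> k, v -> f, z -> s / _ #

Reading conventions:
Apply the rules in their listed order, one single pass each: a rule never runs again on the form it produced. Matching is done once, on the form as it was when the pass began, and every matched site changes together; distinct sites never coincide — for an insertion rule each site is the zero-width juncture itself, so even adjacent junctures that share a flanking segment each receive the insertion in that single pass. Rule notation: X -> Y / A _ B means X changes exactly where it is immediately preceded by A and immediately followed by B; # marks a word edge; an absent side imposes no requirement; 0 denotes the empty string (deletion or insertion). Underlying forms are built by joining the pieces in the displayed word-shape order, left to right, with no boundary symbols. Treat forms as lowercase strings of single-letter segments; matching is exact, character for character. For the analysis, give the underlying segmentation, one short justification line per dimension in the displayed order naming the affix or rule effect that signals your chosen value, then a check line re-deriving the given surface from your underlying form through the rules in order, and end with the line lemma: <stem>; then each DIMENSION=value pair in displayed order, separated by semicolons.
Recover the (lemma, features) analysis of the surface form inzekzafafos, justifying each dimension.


underlying: in-zekza-fa-foz
VEL=un - signalled by the affix -fa
RANK=du - signalled by the affix in-
CLASS=lu - signalled by the affix -foz
check: inzekzafafoz -> inzekzafafos
lemma: zekza; VEL=un; RANK=du; CLASS=lu


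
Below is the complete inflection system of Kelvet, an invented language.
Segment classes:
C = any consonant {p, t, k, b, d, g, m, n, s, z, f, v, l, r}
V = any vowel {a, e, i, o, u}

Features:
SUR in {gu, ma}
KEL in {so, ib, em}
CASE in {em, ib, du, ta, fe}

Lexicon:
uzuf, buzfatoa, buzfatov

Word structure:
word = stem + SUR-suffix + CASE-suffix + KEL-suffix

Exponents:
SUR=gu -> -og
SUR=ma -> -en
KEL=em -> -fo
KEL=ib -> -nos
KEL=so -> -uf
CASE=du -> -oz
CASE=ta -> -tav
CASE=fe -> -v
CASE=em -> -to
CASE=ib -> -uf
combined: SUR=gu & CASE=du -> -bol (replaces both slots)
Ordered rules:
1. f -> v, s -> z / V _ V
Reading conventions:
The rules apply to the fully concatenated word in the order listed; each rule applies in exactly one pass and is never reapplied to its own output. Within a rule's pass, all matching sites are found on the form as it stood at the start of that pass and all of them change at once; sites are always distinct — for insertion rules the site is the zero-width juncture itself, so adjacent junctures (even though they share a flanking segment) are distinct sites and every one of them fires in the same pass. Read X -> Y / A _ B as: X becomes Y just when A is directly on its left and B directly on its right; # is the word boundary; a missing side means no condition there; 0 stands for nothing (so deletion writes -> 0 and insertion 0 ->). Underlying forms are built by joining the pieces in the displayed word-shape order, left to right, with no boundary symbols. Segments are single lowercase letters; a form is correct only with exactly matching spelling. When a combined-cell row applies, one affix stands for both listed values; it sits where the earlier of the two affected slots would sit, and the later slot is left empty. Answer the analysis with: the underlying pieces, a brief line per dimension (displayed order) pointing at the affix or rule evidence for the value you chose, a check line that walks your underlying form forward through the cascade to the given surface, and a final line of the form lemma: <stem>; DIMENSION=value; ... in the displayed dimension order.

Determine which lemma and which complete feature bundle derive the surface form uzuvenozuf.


underlying: uzuf-en-oz-uf
SUR=ma - signalled by the affix -en
KEL=so - signalled by the affix -uf
CASE=du - signalled by the affix -oz
check: uzufenozuf -> uzuvenozuf
lemma: uzuf; SUR=ma; KEL=so; CASE=du


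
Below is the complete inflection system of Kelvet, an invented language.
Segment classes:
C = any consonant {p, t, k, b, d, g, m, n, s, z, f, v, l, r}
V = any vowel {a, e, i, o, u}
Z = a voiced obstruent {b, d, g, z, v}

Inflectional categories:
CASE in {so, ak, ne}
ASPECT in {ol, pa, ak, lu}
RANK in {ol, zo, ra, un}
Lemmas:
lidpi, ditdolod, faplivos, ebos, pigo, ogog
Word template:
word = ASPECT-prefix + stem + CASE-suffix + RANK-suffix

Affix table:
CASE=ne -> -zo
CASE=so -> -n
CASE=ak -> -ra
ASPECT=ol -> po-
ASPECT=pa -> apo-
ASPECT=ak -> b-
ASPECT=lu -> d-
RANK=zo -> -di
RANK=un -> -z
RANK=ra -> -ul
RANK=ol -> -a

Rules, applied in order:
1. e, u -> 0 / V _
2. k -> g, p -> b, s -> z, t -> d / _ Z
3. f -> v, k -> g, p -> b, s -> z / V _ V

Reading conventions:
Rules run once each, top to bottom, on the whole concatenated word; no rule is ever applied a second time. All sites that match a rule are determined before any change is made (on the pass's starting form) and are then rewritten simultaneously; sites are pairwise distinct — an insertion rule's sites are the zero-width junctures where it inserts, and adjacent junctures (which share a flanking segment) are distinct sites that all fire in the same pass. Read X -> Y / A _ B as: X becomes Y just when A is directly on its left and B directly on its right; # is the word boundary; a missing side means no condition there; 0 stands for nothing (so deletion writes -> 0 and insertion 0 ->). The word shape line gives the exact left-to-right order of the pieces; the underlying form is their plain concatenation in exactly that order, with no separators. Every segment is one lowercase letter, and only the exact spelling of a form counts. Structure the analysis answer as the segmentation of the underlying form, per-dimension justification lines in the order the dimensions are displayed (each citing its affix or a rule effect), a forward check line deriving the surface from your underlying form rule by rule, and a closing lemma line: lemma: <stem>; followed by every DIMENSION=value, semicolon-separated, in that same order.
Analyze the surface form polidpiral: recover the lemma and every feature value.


underlying: po-lidpi-ra-ul
CASE=ak - signalled by the affix -ra
ASPECT=ol - signalled by the affix po-
RANK=ra - signalled by the affix -ul
check: polidpiraul -> polidpiral -> polidpiral -> polidpiral
lemma: lidpi; CASE=ak; ASPECT=ol; RANK=ra


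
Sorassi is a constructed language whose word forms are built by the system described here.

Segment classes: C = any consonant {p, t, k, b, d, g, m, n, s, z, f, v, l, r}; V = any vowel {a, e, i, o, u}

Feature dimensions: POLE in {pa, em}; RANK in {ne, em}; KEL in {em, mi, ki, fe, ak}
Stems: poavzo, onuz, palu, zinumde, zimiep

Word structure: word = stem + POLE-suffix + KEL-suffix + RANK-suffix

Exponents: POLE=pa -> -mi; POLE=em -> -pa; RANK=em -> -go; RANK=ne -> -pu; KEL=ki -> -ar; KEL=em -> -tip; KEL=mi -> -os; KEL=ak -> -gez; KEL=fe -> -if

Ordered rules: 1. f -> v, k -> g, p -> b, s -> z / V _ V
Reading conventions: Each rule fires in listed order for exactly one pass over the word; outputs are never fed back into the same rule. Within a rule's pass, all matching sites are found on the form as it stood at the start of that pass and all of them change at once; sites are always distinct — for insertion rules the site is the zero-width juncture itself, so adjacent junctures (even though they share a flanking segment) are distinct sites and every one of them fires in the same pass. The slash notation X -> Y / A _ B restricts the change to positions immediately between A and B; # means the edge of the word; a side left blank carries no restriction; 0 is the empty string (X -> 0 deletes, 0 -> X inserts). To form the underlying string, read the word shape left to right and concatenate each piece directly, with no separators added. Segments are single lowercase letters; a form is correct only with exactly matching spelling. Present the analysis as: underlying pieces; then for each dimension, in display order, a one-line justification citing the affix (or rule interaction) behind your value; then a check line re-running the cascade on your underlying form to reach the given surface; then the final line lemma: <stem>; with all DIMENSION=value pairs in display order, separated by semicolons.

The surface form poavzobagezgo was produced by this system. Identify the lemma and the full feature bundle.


underlying: poavzo-pa-gez-go
POLE=em - signalled by the affix -pa
RANK=em - signalled by the affix -go
KEL=ak - signalled by the affix -gez
check: poavzopagezgo -> poavzobagezgo
lemma: poavzo; POLE=em; RANK=em; KEL=ak


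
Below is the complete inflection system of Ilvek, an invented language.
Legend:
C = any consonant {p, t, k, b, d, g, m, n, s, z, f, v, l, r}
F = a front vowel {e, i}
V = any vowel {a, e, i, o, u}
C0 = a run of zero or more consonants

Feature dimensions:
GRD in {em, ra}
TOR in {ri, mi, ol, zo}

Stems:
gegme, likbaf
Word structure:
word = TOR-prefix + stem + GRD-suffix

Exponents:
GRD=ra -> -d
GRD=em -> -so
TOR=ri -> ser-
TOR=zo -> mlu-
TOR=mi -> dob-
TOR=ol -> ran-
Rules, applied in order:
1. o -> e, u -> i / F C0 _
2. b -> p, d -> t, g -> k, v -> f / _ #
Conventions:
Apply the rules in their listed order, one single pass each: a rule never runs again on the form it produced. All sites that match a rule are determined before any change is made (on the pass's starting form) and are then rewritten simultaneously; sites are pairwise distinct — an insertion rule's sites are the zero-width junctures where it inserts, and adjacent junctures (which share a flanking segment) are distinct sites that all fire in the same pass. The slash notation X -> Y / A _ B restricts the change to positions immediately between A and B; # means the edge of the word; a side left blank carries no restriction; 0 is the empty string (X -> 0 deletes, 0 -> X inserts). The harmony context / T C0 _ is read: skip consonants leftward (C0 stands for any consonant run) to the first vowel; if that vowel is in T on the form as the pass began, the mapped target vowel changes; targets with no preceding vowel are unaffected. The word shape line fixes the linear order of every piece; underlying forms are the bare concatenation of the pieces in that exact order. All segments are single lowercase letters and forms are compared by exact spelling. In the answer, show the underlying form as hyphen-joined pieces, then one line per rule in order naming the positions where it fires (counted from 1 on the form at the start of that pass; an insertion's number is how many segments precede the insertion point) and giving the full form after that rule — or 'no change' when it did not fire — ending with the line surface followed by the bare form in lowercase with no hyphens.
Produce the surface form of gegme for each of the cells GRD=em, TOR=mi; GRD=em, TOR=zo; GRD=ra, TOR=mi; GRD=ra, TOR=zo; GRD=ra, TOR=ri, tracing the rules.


cell GRD=em, TOR=mi:
underlying: dob-gegme-so
1. o -> e, u -> i / F C0 _: fires at position(s) 10: dobgegmese
2. b -> p, d -> t, g -> k, v -> f / _ #: no change
surface: dobgegmese

cell GRD=em, TOR=zo:
underlying: mlu-gegme-so
1. o -> e, u -> i / F C0 _: fires at position(s) 10: mlugegmese
2. b -> p, d -> t, g -> k, v -> f / _ #: no change
surface: mlugegmese

cell GRD=ra, TOR=mi:
underlying: dob-gegme-d
1. o -> e, u -> i / F C0 _: no change
2. b -> p, d -> t, g -> k, v -> f / _ #: fires at position(s) 9: dobgegmet
surface: dobgegmet

cell GRD=ra, TOR=zo:
underlying: mlu-gegme-d
1. o -> e, u -> i / F C0 _: no change
2. b -> p, d -> t, g -> k, v -> f / _ #: fires at position(s) 9: mlugegmet
surface: mlugegmet

cell GRD=ra, TOR=ri:
underlying: ser-gegme-d
1. o -> e, u -> i / F C0 _: no change
2. b -> p, d -> t, g -> k, v -> f / _ #: fires at position(s) 9: sergegmet
surface: sergegmet


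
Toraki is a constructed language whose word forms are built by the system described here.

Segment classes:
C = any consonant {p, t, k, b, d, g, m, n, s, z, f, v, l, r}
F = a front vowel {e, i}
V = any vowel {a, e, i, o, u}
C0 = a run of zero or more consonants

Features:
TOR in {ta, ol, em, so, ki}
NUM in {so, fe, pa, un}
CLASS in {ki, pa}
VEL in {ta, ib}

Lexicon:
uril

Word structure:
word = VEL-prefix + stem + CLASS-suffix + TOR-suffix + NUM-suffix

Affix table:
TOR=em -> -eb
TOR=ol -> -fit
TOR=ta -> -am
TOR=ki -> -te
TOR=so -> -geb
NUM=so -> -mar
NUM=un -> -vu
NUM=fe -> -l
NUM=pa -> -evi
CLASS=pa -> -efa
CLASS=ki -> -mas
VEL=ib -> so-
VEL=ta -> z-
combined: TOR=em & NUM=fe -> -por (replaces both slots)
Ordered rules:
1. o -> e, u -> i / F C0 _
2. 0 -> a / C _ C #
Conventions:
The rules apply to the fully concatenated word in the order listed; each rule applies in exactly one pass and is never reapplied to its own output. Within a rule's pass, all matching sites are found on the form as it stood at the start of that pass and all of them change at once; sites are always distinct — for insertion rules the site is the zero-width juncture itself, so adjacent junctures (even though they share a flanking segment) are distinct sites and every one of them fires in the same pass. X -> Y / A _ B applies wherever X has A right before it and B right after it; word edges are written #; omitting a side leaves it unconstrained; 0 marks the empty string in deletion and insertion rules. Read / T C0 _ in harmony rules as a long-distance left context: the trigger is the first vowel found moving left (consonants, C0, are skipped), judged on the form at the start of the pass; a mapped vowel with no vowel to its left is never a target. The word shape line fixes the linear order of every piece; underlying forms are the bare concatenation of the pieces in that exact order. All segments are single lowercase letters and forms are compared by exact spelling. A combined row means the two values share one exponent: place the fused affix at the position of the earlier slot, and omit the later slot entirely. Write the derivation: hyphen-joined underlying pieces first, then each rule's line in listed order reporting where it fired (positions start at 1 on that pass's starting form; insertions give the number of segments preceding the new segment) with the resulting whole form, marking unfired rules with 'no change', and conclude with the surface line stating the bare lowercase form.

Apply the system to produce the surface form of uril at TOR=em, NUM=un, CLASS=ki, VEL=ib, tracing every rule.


underlying: so-uril-mas-eb-vu
1. o -> e, u -> i / F C0 _: fires at position(s) 13: sourilmasebvi
2. 0 -> a / C _ C #: no change
surface: sourilmasebvi
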